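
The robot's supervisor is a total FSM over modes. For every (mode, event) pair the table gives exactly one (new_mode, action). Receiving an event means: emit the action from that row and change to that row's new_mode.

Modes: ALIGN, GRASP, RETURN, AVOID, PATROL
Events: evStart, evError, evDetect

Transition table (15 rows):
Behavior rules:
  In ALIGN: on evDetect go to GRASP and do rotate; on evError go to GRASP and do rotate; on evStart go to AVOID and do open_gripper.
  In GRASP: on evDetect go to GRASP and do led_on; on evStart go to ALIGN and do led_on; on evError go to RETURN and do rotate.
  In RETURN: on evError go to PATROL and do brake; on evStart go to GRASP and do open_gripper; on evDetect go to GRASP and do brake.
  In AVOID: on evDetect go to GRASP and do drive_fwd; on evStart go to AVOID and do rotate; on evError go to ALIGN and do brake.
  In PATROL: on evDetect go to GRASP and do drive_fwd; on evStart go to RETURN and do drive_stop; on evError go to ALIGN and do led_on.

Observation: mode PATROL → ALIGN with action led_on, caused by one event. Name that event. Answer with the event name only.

try evStart: (PATROL, evStart) → (RETURN, drive_stop)
try evError: (PATROL, evError) → (ALIGN, led_on)  ← matches
try evDetect: (PATROL, evDetect) → (GRASP, drive_fwd)

evError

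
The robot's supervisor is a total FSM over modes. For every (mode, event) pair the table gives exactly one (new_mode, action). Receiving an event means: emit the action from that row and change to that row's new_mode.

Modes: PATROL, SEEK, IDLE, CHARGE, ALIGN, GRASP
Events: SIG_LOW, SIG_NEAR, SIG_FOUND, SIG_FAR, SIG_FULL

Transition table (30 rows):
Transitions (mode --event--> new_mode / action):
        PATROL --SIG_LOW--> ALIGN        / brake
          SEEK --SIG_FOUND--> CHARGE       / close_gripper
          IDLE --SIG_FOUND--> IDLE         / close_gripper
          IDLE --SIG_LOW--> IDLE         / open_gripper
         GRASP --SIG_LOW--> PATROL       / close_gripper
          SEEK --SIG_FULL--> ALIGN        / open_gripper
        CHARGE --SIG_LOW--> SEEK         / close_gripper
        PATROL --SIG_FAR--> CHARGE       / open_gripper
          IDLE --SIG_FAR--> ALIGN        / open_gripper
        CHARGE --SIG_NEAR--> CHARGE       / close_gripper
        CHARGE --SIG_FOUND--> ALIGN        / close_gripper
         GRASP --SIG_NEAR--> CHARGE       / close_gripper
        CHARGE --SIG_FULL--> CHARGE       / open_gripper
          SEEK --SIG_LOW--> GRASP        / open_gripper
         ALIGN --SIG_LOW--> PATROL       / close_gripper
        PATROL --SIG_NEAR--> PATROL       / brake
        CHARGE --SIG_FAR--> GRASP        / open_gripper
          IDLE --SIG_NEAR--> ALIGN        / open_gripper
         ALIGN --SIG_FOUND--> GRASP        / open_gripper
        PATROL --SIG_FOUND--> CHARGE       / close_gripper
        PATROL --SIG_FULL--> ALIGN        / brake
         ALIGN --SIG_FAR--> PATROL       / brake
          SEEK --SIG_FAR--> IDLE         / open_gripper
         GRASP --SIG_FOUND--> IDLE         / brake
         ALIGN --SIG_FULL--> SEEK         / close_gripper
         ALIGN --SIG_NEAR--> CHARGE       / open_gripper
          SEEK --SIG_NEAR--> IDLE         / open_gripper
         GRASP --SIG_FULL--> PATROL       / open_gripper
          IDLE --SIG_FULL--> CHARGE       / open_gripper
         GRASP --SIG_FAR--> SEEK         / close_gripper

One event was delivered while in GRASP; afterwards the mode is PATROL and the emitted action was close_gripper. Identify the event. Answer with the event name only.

SIG_LOW

try SIG_LOW: (GRASP, SIG_LOW) → (PATROL, close_gripper)  ← matches
try SIG_NEAR: (GRASP, SIG_NEAR) → (CHARGE, close_gripper)
try SIG_FOUND: (GRASP, SIG_FOUND) → (IDLE, brake)
try SIG_FAR: (GRASP, SIG_FAR) → (SEEK, close_gripper)
try SIG_FULL: (GRASP, SIG_FULL) → (PATROL, open_gripper)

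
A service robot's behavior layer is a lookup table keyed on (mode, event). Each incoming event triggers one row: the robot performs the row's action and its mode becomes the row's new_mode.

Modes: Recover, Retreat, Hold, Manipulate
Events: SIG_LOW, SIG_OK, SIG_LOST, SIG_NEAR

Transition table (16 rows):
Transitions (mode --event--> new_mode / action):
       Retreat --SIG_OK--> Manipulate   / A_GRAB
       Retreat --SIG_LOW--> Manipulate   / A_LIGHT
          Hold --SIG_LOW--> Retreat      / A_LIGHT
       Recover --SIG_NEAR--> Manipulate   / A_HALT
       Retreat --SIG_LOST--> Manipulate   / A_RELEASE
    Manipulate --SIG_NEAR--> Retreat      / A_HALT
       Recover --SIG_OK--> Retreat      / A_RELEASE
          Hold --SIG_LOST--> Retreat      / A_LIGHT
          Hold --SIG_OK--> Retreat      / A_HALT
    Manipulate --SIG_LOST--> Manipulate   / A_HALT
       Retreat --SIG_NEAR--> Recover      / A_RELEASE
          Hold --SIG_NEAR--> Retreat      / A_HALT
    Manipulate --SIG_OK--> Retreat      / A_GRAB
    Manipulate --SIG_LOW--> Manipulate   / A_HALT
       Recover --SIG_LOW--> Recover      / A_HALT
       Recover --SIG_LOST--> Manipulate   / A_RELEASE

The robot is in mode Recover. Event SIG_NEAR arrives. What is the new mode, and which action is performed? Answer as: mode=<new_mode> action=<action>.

mode=Manipulate action=A_HALT

current mode = Recover; filter table to that mode:
  (Recover, SIG_NEAR) → (Manipulate, A_HALT)  ← event matches
  (Recover, SIG_OK) → (Retreat, A_RELEASE)
  (Recover, SIG_LOW) → (Recover, A_HALT)
  (Recover, SIG_LOST) → (Manipulate, A_RELEASE)
event = SIG_NEAR selects (Manipulate, A_HALT)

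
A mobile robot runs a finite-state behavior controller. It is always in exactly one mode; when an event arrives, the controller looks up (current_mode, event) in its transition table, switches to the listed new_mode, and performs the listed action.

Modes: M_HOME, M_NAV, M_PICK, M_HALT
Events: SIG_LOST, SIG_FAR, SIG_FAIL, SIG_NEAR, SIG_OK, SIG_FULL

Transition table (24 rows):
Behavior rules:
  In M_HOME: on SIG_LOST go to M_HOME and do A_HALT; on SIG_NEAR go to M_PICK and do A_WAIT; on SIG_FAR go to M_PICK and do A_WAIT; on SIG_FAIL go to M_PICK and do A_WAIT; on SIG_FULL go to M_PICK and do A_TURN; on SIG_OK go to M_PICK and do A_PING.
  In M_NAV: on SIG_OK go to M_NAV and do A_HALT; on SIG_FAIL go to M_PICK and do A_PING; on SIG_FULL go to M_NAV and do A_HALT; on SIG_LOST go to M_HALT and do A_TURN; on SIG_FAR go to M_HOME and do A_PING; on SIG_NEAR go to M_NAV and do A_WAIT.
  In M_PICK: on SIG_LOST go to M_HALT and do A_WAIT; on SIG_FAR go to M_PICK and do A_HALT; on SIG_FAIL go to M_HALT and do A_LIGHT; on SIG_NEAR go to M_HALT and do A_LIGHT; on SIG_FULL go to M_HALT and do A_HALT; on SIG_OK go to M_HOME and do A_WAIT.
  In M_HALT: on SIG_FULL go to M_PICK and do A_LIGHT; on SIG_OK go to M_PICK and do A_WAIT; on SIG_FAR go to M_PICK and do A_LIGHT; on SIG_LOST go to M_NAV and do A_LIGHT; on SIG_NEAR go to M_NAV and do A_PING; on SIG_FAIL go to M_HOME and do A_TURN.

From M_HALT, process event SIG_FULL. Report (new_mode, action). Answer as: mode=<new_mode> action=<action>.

mode=M_PICK action=A_LIGHT

current mode = M_HALT; filter table to that mode:
  (M_HALT, SIG_FULL) → (M_PICK, A_LIGHT)  ← event matches
  (M_HALT, SIG_OK) → (M_PICK, A_WAIT)
  (M_HALT, SIG_FAR) → (M_PICK, A_LIGHT)
  (M_HALT, SIG_LOST) → (M_NAV, A_LIGHT)
  (M_HALT, SIG_NEAR) → (M_NAV, A_PING)
  (M_HALT, SIG_FAIL) → (M_HOME, A_TURN)
event = SIG_FULL selects (M_PICK, A_LIGHT)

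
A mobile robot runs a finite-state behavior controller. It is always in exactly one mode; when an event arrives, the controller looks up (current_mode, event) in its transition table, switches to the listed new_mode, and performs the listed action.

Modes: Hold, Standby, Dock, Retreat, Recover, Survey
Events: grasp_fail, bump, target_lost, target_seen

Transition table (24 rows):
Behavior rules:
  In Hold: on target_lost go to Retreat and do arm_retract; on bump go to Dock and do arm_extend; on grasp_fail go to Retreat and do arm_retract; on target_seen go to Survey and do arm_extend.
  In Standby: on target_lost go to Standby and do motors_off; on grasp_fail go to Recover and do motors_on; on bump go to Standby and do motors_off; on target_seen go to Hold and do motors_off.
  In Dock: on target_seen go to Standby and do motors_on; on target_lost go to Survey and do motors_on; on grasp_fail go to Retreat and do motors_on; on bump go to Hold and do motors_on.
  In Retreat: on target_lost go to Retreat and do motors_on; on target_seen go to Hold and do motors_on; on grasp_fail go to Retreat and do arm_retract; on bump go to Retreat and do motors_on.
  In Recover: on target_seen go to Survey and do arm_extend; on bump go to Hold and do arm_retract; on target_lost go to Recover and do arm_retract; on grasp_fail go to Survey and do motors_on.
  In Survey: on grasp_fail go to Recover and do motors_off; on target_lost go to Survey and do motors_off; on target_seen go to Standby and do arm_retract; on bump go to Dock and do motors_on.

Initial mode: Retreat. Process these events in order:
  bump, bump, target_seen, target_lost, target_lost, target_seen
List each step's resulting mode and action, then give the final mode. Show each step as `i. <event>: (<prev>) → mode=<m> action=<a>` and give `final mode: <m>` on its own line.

1. bump: (Retreat) → mode=Retreat action=motors_on
2. bump: (Retreat) → mode=Retreat action=motors_on
3. target_seen: (Retreat) → mode=Hold action=motors_on
4. target_lost: (Hold) → mode=Retreat action=arm_retract
5. target_lost: (Retreat) → mode=Retreat action=motors_on
6. target_seen: (Retreat) → mode=Hold action=motors_on

final mode: Hold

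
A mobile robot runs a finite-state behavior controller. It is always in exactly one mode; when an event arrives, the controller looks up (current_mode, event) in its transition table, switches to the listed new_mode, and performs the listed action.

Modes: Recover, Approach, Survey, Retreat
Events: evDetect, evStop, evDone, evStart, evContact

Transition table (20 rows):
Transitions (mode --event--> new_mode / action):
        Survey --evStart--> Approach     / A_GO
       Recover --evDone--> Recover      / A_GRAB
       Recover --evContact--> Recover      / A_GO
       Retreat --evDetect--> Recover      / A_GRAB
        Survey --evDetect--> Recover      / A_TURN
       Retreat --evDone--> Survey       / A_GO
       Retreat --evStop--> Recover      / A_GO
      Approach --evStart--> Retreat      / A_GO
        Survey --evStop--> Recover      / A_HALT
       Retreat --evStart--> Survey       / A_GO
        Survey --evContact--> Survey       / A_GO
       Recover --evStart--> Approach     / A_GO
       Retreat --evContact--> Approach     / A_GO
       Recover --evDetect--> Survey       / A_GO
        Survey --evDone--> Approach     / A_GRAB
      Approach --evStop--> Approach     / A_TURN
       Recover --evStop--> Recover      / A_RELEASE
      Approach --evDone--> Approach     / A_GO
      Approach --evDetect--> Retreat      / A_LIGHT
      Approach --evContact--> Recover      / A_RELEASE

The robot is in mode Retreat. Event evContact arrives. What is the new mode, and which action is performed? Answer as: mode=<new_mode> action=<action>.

current mode = Retreat; filter table to that mode:
  (Retreat, evDetect) → (Recover, A_GRAB)
  (Retreat, evDone) → (Survey, A_GO)
  (Retreat, evStop) → (Recover, A_GO)
  (Retreat, evStart) → (Survey, A_GO)
  (Retreat, evContact) → (Approach, A_GO)  ← event matches
event = evContact selects (Approach, A_GO)

mode=Approach action=A_GO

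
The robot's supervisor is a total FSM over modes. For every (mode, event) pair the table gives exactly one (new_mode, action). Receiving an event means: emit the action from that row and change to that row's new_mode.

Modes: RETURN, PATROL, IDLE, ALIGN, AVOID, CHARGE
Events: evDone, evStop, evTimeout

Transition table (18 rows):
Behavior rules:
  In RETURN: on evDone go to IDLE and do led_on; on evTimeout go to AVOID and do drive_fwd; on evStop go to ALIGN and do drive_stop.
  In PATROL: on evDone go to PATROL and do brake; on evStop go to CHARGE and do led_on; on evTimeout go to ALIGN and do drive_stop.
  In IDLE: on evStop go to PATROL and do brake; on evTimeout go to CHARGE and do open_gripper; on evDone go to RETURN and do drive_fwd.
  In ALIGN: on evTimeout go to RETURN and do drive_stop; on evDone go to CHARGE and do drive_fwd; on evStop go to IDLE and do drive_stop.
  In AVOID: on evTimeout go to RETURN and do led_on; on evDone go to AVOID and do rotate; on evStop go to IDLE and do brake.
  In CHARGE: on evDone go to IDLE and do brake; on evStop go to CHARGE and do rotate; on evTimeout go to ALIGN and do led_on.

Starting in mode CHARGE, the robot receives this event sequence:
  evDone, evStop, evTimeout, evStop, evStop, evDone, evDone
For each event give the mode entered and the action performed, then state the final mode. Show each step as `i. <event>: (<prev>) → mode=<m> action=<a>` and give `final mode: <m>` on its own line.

final mode: PATROL

1. evDone: (CHARGE) → mode=IDLE action=brake
2. evStop: (IDLE) → mode=PATROL action=brake
3. evTimeout: (PATROL) → mode=ALIGN action=drive_stop
4. evStop: (ALIGN) → mode=IDLE action=drive_stop
5. evStop: (IDLE) → mode=PATROL action=brake
6. evDone: (PATROL) → mode=PATROL action=brake
7. evDone: (PATROL) → mode=PATROL action=brake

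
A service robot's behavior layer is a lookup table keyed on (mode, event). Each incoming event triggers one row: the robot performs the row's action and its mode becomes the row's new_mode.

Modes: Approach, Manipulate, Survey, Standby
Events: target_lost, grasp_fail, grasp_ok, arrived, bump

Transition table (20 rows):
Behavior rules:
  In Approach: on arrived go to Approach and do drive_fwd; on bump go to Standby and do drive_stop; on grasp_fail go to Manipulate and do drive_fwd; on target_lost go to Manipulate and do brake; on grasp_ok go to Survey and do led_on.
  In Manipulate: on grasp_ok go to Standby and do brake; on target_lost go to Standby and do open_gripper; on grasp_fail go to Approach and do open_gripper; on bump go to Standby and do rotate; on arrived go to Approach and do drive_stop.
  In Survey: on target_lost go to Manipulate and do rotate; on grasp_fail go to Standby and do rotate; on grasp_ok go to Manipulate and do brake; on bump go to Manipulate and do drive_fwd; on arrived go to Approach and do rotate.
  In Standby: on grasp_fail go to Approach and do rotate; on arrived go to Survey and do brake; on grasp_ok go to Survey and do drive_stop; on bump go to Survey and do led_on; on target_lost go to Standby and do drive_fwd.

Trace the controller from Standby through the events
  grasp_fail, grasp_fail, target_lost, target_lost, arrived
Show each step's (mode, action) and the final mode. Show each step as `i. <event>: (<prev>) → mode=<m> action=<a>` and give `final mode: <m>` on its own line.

1. grasp_fail: (Standby) → mode=Approach action=rotate
2. grasp_fail: (Approach) → mode=Manipulate action=drive_fwd
3. target_lost: (Manipulate) → mode=Standby action=open_gripper
4. target_lost: (Standby) → mode=Standby action=drive_fwd
5. arrived: (Standby) → mode=Survey action=brake

final mode: Survey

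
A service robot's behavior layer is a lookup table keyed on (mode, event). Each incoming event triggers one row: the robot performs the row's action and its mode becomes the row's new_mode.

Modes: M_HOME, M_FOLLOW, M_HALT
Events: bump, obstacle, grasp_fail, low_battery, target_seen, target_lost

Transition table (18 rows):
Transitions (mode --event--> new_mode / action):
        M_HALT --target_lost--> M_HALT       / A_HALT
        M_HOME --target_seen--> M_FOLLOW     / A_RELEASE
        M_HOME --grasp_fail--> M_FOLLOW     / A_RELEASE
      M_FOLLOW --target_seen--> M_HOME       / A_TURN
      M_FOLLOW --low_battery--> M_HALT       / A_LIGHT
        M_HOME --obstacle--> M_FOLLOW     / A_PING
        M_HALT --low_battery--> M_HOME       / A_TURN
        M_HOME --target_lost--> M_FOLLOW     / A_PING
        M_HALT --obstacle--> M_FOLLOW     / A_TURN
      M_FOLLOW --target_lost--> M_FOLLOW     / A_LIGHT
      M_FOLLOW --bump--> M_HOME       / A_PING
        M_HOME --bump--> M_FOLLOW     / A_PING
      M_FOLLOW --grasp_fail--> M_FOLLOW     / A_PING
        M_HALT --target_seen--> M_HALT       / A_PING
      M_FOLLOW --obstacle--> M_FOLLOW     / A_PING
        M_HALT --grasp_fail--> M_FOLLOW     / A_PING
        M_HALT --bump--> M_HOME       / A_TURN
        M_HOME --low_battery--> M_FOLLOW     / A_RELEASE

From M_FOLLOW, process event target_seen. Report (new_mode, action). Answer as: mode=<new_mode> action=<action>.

mode=M_HOME action=A_TURN

current mode = M_FOLLOW; filter table to that mode:
  (M_FOLLOW, target_seen) → (M_HOME, A_TURN)  ← event matches
  (M_FOLLOW, low_battery) → (M_HALT, A_LIGHT)
  (M_FOLLOW, target_lost) → (M_FOLLOW, A_LIGHT)
  (M_FOLLOW, bump) → (M_HOME, A_PING)
  (M_FOLLOW, grasp_fail) → (M_FOLLOW, A_PING)
  (M_FOLLOW, obstacle) → (M_FOLLOW, A_PING)
event = target_seen selects (M_HOME, A_TURN)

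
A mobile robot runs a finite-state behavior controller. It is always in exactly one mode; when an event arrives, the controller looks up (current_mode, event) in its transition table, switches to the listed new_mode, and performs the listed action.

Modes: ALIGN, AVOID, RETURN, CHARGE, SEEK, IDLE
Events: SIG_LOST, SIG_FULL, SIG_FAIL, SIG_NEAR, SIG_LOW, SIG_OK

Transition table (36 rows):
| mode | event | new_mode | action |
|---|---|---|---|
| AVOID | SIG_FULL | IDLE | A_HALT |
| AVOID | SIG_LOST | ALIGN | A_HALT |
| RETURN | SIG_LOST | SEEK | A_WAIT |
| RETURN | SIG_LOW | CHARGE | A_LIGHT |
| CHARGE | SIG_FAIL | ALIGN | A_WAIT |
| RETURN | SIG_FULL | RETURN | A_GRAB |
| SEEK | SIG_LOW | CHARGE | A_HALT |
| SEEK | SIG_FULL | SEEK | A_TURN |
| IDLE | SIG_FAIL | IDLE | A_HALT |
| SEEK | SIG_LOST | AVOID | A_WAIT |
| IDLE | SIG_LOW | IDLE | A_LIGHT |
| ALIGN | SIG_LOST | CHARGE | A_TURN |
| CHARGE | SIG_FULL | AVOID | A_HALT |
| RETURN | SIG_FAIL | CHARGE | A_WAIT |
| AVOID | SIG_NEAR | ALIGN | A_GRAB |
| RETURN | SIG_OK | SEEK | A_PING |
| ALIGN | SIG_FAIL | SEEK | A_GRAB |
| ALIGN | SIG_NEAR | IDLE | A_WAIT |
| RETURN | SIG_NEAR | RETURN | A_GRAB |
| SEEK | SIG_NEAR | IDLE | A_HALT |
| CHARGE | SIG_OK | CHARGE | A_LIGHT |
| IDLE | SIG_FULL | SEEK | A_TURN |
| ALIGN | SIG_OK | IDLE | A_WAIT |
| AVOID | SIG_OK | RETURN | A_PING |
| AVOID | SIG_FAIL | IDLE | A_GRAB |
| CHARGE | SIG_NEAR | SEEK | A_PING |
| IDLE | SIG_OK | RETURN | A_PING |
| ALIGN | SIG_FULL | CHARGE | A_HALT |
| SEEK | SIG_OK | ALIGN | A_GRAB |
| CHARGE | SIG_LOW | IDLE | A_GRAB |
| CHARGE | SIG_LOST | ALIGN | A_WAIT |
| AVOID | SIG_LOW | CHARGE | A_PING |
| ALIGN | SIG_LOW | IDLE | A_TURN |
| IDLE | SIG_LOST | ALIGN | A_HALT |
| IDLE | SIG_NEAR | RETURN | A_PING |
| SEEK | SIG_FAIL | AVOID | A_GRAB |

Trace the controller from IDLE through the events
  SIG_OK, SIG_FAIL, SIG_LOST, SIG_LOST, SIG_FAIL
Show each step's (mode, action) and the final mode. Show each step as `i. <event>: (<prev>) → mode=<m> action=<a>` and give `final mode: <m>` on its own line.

final mode: ALIGN

1. SIG_OK: (IDLE) → mode=RETURN action=A_PING
2. SIG_FAIL: (RETURN) → mode=CHARGE action=A_WAIT
3. SIG_LOST: (CHARGE) → mode=ALIGN action=A_WAIT
4. SIG_LOST: (ALIGN) → mode=CHARGE action=A_TURN
5. SIG_FAIL: (CHARGE) → mode=ALIGN action=A_WAIT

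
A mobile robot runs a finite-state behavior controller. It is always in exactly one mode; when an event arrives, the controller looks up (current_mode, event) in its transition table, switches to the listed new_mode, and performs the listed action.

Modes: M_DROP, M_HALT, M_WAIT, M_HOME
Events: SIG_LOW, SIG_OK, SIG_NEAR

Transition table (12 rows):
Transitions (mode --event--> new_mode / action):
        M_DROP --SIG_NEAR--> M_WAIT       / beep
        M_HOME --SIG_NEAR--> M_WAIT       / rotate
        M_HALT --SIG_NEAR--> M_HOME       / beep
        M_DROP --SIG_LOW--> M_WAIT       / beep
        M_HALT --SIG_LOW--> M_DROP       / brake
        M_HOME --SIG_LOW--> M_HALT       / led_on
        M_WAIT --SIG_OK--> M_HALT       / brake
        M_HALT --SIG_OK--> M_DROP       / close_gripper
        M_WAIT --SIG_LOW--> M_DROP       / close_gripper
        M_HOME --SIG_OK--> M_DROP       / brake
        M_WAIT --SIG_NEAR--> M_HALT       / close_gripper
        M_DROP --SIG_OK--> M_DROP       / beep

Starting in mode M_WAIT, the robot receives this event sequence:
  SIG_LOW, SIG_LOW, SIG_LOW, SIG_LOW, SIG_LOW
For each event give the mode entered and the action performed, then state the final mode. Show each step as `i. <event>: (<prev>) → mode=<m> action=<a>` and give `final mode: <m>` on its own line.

1. SIG_LOW: (M_WAIT) → mode=M_DROP action=close_gripper
2. SIG_LOW: (M_DROP) → mode=M_WAIT action=beep
3. SIG_LOW: (M_WAIT) → mode=M_DROP action=close_gripper
4. SIG_LOW: (M_DROP) → mode=M_WAIT action=beep
5. SIG_LOW: (M_WAIT) → mode=M_DROP action=close_gripper

final mode: M_DROP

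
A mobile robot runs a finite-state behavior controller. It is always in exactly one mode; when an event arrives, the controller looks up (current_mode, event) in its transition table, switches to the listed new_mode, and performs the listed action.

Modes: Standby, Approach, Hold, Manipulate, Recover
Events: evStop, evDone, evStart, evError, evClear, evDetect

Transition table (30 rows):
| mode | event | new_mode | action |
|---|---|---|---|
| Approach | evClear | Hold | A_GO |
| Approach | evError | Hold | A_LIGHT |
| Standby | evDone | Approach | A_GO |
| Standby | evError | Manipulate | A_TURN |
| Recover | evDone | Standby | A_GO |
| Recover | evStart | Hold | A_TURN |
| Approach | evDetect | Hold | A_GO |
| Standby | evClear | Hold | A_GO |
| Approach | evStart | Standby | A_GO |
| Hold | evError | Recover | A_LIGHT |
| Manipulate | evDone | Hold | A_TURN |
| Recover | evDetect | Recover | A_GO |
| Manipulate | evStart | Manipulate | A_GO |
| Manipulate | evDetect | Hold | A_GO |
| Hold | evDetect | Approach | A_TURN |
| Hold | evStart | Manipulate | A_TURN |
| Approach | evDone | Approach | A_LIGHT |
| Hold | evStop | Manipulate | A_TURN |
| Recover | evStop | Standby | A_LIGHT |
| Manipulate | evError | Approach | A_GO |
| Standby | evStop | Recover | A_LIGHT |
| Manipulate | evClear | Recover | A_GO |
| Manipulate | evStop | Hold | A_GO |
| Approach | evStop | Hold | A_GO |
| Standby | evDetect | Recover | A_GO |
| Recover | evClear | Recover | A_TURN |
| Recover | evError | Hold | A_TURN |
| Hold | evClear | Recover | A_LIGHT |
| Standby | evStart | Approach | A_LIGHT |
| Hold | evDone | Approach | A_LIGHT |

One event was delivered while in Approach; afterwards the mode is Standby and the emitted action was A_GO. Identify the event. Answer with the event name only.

evStart

try evStop: (Approach, evStop) → (Hold, A_GO)
try evDone: (Approach, evDone) → (Approach, A_LIGHT)
try evStart: (Approach, evStart) → (Standby, A_GO)  ← matches
try evError: (Approach, evError) → (Hold, A_LIGHT)
try evClear: (Approach, evClear) → (Hold, A_GO)
try evDetect: (Approach, evDetect) → (Hold, A_GO)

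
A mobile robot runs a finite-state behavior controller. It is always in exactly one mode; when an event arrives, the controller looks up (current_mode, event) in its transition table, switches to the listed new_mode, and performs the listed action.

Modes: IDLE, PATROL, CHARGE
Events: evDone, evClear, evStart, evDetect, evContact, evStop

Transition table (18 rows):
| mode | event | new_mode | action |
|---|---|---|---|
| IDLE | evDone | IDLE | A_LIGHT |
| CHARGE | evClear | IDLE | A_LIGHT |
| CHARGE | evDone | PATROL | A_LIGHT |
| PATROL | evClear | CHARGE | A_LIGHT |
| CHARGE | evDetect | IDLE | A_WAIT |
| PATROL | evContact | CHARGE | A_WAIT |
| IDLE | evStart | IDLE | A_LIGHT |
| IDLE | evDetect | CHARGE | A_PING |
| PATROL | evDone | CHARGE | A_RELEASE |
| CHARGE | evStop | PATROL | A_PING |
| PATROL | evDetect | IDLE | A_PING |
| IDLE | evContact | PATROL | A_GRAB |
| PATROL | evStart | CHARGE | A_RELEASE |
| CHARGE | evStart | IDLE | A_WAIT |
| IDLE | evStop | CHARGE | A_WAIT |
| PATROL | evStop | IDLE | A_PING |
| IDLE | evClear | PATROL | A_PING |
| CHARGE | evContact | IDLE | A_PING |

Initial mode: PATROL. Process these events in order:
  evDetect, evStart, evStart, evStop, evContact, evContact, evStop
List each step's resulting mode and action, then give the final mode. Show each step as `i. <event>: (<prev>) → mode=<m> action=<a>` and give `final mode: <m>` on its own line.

final mode: IDLE

1. evDetect: (PATROL) → mode=IDLE action=A_PING
2. evStart: (IDLE) → mode=IDLE action=A_LIGHT
3. evStart: (IDLE) → mode=IDLE action=A_LIGHT
4. evStop: (IDLE) → mode=CHARGE action=A_WAIT
5. evContact: (CHARGE) → mode=IDLE action=A_PING
6. evContact: (IDLE) → mode=PATROL action=A_GRAB
7. evStop: (PATROL) → mode=IDLE action=A_PING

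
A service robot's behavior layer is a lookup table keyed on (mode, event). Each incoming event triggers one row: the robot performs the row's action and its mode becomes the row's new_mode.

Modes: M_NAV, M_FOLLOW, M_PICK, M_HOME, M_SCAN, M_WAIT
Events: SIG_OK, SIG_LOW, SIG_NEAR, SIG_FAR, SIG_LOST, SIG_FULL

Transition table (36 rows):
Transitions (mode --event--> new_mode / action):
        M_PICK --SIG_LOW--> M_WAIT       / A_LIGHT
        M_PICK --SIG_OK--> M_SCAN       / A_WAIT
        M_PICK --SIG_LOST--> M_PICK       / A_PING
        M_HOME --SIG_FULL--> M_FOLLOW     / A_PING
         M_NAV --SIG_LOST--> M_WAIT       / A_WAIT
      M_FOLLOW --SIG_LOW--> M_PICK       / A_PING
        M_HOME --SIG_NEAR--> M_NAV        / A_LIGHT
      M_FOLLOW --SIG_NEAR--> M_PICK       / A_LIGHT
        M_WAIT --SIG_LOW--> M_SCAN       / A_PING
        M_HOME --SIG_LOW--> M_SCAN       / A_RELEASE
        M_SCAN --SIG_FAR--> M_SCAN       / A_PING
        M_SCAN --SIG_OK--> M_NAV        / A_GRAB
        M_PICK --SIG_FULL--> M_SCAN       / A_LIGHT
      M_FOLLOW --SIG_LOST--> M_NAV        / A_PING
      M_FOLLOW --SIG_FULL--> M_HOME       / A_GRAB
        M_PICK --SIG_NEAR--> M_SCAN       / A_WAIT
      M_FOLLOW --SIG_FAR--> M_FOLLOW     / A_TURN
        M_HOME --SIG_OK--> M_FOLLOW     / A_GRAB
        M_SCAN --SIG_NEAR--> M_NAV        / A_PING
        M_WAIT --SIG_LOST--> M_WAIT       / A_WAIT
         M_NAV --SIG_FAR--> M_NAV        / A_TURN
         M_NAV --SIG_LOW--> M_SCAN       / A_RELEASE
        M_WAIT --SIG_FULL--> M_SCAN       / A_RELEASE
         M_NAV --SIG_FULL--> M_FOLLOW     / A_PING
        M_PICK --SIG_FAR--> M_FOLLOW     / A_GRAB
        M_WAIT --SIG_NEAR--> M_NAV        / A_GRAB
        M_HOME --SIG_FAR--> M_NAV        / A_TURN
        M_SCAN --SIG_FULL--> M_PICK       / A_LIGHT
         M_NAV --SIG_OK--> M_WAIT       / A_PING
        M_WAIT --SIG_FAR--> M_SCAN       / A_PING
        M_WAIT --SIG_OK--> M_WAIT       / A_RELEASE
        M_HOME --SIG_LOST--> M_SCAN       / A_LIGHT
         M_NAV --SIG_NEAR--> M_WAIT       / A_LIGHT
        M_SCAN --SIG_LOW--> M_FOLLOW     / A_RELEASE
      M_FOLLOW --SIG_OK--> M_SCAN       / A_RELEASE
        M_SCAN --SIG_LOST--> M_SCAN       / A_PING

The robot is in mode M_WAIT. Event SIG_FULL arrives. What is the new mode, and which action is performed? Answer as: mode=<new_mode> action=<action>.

current mode = M_WAIT; filter table to that mode:
  (M_WAIT, SIG_LOW) → (M_SCAN, A_PING)
  (M_WAIT, SIG_LOST) → (M_WAIT, A_WAIT)
  (M_WAIT, SIG_FULL) → (M_SCAN, A_RELEASE)  ← event matches
  (M_WAIT, SIG_NEAR) → (M_NAV, A_GRAB)
  (M_WAIT, SIG_FAR) → (M_SCAN, A_PING)
  (M_WAIT, SIG_OK) → (M_WAIT, A_RELEASE)
event = SIG_FULL selects (M_SCAN, A_RELEASE)

mode=M_SCAN action=A_RELEASE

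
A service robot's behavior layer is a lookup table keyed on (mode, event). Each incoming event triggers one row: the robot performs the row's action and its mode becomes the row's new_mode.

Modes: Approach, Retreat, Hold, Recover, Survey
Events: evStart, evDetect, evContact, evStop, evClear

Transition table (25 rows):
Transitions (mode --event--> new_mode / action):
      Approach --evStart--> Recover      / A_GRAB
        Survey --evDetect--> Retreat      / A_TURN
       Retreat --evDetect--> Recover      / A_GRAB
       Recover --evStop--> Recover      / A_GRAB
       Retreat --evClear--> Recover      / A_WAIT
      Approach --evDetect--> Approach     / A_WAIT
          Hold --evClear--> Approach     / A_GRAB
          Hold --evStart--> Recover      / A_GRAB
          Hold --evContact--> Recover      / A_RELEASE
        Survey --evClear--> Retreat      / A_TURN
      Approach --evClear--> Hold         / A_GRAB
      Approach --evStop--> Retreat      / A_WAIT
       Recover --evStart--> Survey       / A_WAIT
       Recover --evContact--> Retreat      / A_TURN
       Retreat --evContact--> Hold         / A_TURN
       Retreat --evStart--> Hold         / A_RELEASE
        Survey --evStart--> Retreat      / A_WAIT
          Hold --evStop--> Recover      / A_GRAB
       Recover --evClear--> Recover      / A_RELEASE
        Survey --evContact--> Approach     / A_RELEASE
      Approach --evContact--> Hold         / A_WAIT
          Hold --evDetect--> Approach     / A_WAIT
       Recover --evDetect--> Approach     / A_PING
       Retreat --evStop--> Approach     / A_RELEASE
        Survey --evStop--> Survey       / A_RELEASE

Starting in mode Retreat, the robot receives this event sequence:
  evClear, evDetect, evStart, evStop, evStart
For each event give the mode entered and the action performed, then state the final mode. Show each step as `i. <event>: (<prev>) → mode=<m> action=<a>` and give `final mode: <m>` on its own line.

1. evClear: (Retreat) → mode=Recover action=A_WAIT
2. evDetect: (Recover) → mode=Approach action=A_PING
3. evStart: (Approach) → mode=Recover action=A_GRAB
4. evStop: (Recover) → mode=Recover action=A_GRAB
5. evStart: (Recover) → mode=Survey action=A_WAIT

final mode: Survey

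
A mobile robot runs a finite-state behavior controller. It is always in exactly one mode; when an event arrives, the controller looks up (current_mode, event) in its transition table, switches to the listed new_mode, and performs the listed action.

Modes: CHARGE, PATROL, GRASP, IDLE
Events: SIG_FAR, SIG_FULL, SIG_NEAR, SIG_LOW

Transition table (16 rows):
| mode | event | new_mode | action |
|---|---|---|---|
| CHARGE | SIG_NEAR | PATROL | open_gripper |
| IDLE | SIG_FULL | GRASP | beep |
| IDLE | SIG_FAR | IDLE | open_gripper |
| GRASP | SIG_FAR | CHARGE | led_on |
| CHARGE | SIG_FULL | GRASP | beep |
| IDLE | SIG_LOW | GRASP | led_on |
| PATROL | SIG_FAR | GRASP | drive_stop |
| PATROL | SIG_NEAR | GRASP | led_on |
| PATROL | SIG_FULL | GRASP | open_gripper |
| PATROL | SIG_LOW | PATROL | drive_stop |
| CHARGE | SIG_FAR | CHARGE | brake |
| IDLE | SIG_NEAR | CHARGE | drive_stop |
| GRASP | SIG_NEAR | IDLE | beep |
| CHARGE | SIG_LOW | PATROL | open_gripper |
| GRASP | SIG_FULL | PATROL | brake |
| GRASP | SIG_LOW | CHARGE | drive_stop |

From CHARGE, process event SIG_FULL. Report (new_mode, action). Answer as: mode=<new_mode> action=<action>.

mode=GRASP action=beep

current mode = CHARGE; filter table to that mode:
  (CHARGE, SIG_NEAR) → (PATROL, open_gripper)
  (CHARGE, SIG_FULL) → (GRASP, beep)  ← event matches
  (CHARGE, SIG_FAR) → (CHARGE, brake)
  (CHARGE, SIG_LOW) → (PATROL, open_gripper)
event = SIG_FULL selects (GRASP, beep)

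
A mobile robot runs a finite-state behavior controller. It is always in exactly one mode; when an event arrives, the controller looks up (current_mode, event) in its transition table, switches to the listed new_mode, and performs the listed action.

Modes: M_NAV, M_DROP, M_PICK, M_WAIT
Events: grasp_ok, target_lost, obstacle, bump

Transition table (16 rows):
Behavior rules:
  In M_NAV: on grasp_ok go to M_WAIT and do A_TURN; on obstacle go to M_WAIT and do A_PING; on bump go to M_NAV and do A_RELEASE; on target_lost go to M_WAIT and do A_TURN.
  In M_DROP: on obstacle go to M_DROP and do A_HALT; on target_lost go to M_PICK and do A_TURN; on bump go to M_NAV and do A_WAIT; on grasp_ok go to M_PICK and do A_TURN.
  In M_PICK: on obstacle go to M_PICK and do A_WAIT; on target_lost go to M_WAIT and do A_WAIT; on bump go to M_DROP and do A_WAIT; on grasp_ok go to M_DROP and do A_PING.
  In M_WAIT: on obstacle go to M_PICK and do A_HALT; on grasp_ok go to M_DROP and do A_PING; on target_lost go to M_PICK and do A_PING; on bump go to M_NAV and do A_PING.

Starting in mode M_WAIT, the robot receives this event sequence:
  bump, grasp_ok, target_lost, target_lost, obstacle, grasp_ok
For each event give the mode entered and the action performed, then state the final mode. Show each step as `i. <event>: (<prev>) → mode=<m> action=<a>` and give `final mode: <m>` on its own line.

1. bump: (M_WAIT) → mode=M_NAV action=A_PING
2. grasp_ok: (M_NAV) → mode=M_WAIT action=A_TURN
3. target_lost: (M_WAIT) → mode=M_PICK action=A_PING
4. target_lost: (M_PICK) → mode=M_WAIT action=A_WAIT
5. obstacle: (M_WAIT) → mode=M_PICK action=A_HALT
6. grasp_ok: (M_PICK) → mode=M_DROP action=A_PING

final mode: M_DROP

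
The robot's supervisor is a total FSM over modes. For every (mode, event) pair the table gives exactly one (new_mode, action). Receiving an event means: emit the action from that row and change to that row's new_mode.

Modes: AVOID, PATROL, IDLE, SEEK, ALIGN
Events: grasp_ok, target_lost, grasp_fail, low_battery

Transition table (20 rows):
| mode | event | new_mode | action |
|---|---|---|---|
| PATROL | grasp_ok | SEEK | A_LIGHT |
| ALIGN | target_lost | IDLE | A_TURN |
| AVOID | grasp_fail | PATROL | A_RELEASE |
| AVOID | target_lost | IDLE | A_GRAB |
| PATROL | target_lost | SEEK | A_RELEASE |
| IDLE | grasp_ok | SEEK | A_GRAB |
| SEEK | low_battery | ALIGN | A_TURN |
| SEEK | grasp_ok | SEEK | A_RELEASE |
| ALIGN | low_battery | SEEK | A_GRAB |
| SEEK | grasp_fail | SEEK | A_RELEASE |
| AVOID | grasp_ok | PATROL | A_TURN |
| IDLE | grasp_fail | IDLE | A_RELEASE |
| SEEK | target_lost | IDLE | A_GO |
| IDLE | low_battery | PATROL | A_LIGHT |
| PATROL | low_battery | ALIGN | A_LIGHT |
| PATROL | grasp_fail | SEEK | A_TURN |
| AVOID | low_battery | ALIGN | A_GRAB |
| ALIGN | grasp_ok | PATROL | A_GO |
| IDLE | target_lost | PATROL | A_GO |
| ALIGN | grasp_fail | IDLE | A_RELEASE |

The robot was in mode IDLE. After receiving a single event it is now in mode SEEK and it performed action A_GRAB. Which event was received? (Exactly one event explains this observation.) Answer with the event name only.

grasp_ok

try grasp_ok: (IDLE, grasp_ok) → (SEEK, A_GRAB)  ← matches
try target_lost: (IDLE, target_lost) → (PATROL, A_GO)
try grasp_fail: (IDLE, grasp_fail) → (IDLE, A_RELEASE)
try low_battery: (IDLE, low_battery) → (PATROL, A_LIGHT)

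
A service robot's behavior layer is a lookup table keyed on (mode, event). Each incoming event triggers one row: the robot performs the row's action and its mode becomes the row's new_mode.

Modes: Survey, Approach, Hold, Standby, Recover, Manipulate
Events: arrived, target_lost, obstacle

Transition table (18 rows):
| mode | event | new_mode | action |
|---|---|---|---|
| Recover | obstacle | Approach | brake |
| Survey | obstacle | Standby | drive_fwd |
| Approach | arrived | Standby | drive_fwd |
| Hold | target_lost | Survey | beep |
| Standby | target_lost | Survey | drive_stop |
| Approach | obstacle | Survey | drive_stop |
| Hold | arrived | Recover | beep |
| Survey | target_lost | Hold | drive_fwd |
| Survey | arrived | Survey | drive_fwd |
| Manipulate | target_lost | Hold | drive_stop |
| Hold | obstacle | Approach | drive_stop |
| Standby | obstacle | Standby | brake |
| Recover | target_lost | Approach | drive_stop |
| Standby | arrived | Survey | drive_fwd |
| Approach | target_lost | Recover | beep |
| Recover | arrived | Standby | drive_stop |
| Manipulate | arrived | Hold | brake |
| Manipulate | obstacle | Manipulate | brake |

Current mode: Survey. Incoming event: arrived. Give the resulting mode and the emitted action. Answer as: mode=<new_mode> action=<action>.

current mode = Survey; filter table to that mode:
  (Survey, obstacle) → (Standby, drive_fwd)
  (Survey, target_lost) → (Hold, drive_fwd)
  (Survey, arrived) → (Survey, drive_fwd)  ← event matches
event = arrived selects (Survey, drive_fwd)

mode=Survey action=drive_fwd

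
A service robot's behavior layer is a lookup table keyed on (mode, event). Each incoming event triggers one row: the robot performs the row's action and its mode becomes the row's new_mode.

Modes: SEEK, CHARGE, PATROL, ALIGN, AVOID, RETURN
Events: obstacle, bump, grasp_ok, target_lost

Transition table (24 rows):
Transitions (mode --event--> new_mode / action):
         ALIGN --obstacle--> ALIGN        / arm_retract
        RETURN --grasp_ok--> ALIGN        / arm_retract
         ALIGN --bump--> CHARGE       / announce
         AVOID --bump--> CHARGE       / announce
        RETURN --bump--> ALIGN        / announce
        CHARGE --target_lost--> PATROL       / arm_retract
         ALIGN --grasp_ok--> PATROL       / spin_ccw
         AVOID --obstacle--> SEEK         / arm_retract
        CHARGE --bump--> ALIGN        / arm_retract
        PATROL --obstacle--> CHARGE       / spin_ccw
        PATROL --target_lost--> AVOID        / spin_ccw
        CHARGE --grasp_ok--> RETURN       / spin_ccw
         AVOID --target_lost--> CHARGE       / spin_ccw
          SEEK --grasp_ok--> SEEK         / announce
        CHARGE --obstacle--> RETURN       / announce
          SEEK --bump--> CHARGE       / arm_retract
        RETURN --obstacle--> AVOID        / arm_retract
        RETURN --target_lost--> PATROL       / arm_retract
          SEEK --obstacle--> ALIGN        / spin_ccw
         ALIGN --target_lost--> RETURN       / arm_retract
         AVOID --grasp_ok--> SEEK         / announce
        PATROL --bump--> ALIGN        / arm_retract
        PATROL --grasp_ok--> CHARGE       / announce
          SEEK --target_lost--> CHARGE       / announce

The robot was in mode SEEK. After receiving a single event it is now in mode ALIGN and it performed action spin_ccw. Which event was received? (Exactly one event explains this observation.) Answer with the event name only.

try obstacle: (SEEK, obstacle) → (ALIGN, spin_ccw)  ← matches
try bump: (SEEK, bump) → (CHARGE, arm_retract)
try grasp_ok: (SEEK, grasp_ok) → (SEEK, announce)
try target_lost: (SEEK, target_lost) → (CHARGE, announce)

obstacle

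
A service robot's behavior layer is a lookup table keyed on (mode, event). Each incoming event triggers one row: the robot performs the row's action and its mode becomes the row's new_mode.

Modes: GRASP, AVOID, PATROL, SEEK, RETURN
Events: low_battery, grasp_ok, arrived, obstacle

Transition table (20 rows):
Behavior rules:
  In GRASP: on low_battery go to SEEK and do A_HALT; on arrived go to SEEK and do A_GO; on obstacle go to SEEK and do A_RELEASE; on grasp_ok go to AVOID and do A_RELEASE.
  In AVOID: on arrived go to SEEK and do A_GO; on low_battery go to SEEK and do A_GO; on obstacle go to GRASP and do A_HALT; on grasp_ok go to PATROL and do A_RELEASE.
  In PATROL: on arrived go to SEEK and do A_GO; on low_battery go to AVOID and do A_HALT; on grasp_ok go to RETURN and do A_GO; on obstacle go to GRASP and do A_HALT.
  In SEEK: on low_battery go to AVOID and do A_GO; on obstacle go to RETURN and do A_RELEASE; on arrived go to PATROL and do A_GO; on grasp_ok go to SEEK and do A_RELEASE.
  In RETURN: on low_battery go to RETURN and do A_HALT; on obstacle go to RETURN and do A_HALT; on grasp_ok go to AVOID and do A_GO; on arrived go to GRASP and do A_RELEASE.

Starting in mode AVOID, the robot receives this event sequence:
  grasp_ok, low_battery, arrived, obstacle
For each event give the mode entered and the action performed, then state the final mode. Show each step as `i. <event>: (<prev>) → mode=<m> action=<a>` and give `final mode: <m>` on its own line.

final mode: RETURN

1. grasp_ok: (AVOID) → mode=PATROL action=A_RELEASE
2. low_battery: (PATROL) → mode=AVOID action=A_HALT
3. arrived: (AVOID) → mode=SEEK action=A_GO
4. obstacle: (SEEK) → mode=RETURN action=A_RELEASE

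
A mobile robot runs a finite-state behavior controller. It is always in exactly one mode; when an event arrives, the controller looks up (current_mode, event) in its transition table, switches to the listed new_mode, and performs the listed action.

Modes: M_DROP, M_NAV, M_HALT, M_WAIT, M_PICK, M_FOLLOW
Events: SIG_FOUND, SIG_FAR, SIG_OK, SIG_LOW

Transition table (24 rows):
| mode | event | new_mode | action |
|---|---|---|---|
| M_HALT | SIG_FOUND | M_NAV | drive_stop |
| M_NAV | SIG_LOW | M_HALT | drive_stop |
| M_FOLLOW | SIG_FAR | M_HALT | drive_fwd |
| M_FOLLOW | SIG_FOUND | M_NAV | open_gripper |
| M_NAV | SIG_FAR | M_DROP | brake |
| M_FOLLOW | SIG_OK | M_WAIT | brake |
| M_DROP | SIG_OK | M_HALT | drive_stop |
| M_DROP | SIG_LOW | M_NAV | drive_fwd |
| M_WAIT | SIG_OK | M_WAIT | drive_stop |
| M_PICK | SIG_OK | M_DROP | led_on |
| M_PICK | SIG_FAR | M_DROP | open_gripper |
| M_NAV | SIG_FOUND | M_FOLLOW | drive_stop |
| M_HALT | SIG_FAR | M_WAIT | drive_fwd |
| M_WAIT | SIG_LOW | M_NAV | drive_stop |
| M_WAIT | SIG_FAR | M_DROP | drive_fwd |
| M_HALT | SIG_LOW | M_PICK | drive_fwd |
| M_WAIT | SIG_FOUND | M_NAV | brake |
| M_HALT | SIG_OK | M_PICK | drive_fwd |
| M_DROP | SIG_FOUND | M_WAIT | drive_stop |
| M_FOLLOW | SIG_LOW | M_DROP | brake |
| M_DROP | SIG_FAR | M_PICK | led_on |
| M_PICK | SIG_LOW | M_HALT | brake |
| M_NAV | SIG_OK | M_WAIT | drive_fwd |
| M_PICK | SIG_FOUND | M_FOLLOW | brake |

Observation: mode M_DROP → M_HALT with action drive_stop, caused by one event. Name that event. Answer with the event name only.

try SIG_FOUND: (M_DROP, SIG_FOUND) → (M_WAIT, drive_stop)
try SIG_FAR: (M_DROP, SIG_FAR) → (M_PICK, led_on)
try SIG_OK: (M_DROP, SIG_OK) → (M_HALT, drive_stop)  ← matches
try SIG_LOW: (M_DROP, SIG_LOW) → (M_NAV, drive_fwd)

SIG_OK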